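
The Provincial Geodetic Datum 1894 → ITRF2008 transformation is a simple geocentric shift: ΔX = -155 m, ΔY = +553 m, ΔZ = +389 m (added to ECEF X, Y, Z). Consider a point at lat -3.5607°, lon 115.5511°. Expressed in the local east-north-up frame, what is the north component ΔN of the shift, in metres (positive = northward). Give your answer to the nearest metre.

The local north axis is (−sin φ cos λ, −sin φ sin λ, cos φ), giving ΔN = 4.152 + 30.986 + 388.249 = 423.39 m.

ΔN = 423 m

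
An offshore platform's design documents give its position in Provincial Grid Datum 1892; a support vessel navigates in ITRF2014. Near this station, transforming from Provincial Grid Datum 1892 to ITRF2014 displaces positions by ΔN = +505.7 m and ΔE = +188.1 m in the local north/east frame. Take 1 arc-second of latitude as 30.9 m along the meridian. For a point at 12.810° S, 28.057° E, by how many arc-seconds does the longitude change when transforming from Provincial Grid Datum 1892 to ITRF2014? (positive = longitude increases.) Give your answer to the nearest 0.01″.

Δλ = 6.24″

At latitude -12.810°, cos φ = 0.975111.
1″ of longitude at this latitude = 30.90 × cos φ = 30.1309 m, so Δλ = 188.1 / 30.1309 = 6.243″.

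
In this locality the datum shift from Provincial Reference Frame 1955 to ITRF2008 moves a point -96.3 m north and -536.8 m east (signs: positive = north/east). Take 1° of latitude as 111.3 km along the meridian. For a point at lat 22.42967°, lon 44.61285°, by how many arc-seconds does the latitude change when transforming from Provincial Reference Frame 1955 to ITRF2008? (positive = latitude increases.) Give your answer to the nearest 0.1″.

Δφ = -3.1″

1° of latitude = 111.3 km, so Δφ = -96.3 / 111300 = -0.0008652° = -3.115″.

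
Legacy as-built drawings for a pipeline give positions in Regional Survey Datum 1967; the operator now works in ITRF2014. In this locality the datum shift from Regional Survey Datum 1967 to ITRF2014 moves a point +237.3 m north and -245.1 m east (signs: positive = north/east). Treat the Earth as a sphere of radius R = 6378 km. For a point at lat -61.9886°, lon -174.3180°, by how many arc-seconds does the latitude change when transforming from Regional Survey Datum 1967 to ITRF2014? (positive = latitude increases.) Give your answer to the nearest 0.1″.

On a sphere of radius R, 1 rad of latitude = R, so Δφ = ΔN / R = 237.3 / 6378000 = 3.7206e-05 rad = 7.674″.

Δφ = 7.7″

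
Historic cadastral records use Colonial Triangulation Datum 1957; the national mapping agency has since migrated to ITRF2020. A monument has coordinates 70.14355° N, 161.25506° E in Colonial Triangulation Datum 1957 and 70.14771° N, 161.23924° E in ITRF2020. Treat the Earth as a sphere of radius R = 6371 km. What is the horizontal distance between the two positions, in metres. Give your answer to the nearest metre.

756 m

Δφ = 70.14771° − 70.14355° = +0.00416°; Δλ = 161.23924° − 161.25506° = -0.01582°.
1° along a meridian = πR/180 = 111195 m.
ΔN = Δφ × 111195 = 462.6 m; ΔE = Δλ × 111195 × cos(70.14355°) = -0.01582 × 111195 × 0.339665 = -597.5 m.
Distance = √(ΔE² + ΔN²) = √((-597.5)² + 462.6²) = 755.6 m.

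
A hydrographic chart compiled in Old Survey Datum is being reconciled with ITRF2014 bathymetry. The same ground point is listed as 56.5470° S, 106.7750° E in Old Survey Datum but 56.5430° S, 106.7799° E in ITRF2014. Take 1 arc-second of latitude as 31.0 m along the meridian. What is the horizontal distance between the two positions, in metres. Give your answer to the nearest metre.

539 m

Δφ = -56.5430° − -56.5470° = +0.0040°; Δλ = 106.7799° − 106.7750° = +0.0049°.
1° of latitude = 3600 × 31.00 = 111600 m.
ΔN = Δφ × 111600 = 446.4 m; ΔE = Δλ × 111600 × cos(-56.5470°) = +0.0049 × 111600 × 0.551253 = 301.4 m.
Distance = √(ΔE² + ΔN²) = √(301.4² + 446.4²) = 538.6 m.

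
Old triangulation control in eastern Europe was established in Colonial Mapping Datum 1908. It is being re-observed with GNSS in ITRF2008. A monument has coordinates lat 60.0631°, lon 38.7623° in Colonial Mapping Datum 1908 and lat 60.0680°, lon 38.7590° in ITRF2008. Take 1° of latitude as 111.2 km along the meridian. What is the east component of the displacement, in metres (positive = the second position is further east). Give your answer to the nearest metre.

Δφ = 60.0680° − 60.0631° = +0.0049°; Δλ = 38.7590° − 38.7623° = -0.0033°.
ΔN = Δφ × 111200 = 544.9 m; ΔE = Δλ × 111200 × cos(60.0631°) = -0.0033 × 111200 × 0.499046 = -183.1 m.

ΔE = -183 m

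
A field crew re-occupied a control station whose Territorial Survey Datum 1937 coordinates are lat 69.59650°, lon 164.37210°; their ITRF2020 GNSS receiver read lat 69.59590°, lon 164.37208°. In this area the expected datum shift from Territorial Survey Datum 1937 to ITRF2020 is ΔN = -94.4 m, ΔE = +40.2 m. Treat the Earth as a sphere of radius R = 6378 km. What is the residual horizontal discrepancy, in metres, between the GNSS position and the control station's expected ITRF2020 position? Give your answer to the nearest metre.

49 m

Observed coordinate differences: Δφ = -0.00060°, Δλ = -0.00002°.
Converting to metres (1° lat = 111317 m, cos φ = 0.348629): observed ΔN = -66.8 m, observed ΔE = -0.8 m.
Subtracting the expected shift leaves a residual of -66.8 − (-94.4) = 27.6 m north and -0.8 − (40.2) = -41.0 m east.
Residual distance = √(27.6² + (-41.0)²) = 49.4 m.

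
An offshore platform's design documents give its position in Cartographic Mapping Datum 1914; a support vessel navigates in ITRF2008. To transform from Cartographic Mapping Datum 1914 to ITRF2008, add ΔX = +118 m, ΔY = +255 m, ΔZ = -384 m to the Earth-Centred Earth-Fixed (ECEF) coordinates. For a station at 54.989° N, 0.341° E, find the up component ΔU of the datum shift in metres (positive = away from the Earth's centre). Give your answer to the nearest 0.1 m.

ΔU = -245.9 m

At φ = 54.989°, λ = 0.341°: sin φ = 0.819042, cos φ = 0.573734, sin λ = 0.005952, cos λ = 0.999982.
ΔU = cos φ cos λ·ΔX + cos φ sin λ·ΔY + sin φ·ΔZ = (0.573734)(0.999982)(118) + (0.573734)(0.005952)(255) + (0.819042)(-384) = -245.94 m.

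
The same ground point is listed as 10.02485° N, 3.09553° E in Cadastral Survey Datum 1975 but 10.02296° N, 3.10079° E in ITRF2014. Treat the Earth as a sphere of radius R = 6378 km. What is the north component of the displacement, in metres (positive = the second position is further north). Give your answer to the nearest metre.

ΔN = -210 m

Δφ = 10.02296° − 10.02485° = -0.00189°; Δλ = 3.10079° − 3.09553° = +0.00526°.
1° along a meridian = πR/180 = 111317 m.
ΔN = Δφ × 111317 = -210.4 m; ΔE = Δλ × 111317 × cos(10.02485°) = +0.00526 × 111317 × 0.984732 = 576.6 m.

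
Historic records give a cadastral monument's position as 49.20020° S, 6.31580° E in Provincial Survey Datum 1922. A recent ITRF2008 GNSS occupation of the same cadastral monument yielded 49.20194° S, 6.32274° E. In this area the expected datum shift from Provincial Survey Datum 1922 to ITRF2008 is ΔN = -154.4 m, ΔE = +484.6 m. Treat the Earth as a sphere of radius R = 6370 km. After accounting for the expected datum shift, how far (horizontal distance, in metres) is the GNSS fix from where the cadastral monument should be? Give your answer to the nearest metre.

Observed coordinate differences: Δφ = -0.00174°, Δλ = +0.00694°.
Converting to metres (1° lat = 111177 m, cos φ = 0.653418): observed ΔN = -193.4 m, observed ΔE = 504.2 m.
Subtracting the expected shift leaves a residual of -193.4 − (-154.4) = -39.0 m north and 504.2 − (484.6) = 19.6 m east.
Residual distance = √((-39.0)² + 19.6²) = 43.7 m.

44 m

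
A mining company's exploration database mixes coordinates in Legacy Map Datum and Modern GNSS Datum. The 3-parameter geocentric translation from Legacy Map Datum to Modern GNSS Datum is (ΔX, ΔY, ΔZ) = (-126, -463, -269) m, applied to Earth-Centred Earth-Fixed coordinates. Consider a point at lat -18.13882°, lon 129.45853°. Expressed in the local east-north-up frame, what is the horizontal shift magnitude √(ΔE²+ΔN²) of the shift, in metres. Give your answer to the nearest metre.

The local east axis at (φ, λ) is (−sin λ, cos λ, 0), so ΔE = −sin(129.45853°)·(-126) + cos(129.45853°)·(-463) = 391.53 m.
The local north axis is (−sin φ cos λ, −sin φ sin λ, cos φ), giving ΔN = 24.929 − 111.289 − 255.632 = -341.99 m.
Horizontal magnitude = √(ΔE² + ΔN²) = √(391.53² + (-341.99)²) = 519.86 m.

520 m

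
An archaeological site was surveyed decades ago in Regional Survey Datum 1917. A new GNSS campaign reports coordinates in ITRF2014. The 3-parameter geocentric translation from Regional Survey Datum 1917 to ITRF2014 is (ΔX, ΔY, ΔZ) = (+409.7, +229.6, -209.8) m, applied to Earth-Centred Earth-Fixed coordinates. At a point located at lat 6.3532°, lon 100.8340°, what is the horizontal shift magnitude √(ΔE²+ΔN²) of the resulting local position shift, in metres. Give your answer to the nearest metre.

At φ = 6.3532°, λ = 100.8340°: sin φ = 0.110657, cos φ = 0.993859, sin λ = 0.982176, cos λ = -0.187964.
ΔE = −sin λ·ΔX + cos λ·ΔY = −(0.982176)·(409.7) + (-0.187964)·(229.6) = -445.55 m.
ΔN = −sin φ cos λ·ΔX − sin φ sin λ·ΔY + cos φ·ΔZ = −(0.110657)(-0.187964)(409.7) − (0.110657)(0.982176)(229.6) + (0.993859)(-209.8) = -224.94 m.
Horizontal magnitude = √(ΔE² + ΔN²) = √((-445.55)² + (-224.94)²) = 499.12 m.

499 m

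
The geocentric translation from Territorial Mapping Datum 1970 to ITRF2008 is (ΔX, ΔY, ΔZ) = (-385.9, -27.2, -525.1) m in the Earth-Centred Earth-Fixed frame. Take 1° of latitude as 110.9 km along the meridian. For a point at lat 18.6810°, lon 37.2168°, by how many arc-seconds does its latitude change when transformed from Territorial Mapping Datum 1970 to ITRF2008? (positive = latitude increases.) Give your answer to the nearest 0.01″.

sin φ = 0.320299, cos φ = 0.947317, sin λ = 0.604833, cos λ = 0.796353.
North component: ΔN = −sin φ cos λ·ΔX − sin φ sin λ·ΔY + cos φ·ΔZ = −(0.320299)(0.796353)(-385.9) − (0.320299)(0.604833)(-27.2) + (0.947317)(-525.1) = -393.73 m.
1° of latitude spans 110900 m, so Δφ = -393.73 / 110900 × 3600 = -12.781″.

Δφ = -12.78″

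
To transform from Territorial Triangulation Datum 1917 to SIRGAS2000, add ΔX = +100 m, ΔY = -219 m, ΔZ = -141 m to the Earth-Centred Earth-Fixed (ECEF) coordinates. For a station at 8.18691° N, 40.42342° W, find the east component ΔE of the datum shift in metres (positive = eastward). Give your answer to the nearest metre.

ΔE = -102 m

At φ = 8.18691°, λ = -40.42342°: sin φ = 0.142403, cos φ = 0.989809, sin λ = -0.648431, cos λ = 0.761273.
ΔE = −sin λ·ΔX + cos λ·ΔY = −(-0.648431)·(100) + (0.761273)·(-219) = -101.88 m.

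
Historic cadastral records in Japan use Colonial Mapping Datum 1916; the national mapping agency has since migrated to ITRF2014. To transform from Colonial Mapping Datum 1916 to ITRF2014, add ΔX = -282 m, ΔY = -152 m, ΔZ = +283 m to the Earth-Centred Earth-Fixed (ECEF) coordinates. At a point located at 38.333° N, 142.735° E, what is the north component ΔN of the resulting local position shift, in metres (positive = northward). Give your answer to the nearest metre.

The local north axis is (−sin φ cos λ, −sin φ sin λ, cos φ), giving ΔN = -139.197 + 57.084 + 221.991 = 139.88 m.

ΔN = 140 m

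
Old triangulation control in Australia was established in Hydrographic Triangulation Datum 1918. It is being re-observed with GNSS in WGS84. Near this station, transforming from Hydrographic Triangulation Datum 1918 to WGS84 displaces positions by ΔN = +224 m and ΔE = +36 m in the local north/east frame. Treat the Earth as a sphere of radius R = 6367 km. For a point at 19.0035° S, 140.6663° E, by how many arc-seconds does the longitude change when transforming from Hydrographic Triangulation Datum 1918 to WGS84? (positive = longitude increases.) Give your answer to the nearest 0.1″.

Δλ = 1.2″

At latitude -19.0035°, cos φ = 0.945499.
One radian of longitude at latitude φ spans R cos φ, so Δλ = ΔE / (R cos φ) = 36.0 / (6367000 × 0.945499) = 5.9801e-06 rad = 1.233″.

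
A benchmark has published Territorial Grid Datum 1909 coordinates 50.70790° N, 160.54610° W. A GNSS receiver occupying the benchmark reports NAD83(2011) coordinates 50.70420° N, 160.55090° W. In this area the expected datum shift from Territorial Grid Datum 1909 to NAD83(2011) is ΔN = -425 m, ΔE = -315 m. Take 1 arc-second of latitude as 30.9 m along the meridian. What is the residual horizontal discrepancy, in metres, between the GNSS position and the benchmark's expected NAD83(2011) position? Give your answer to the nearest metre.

Observed coordinate differences: Δφ = -0.00370°, Δλ = -0.00480°.
Converting to metres (1° lat = 111240 m, cos φ = 0.633274): observed ΔN = -411.6 m, observed ΔE = -338.1 m.
Subtracting the expected shift leaves a residual of -411.6 − (-425) = 13.4 m north and -338.1 − (-315) = -23.1 m east.
Residual distance = √(13.4² + (-23.1)²) = 26.7 m.

27 m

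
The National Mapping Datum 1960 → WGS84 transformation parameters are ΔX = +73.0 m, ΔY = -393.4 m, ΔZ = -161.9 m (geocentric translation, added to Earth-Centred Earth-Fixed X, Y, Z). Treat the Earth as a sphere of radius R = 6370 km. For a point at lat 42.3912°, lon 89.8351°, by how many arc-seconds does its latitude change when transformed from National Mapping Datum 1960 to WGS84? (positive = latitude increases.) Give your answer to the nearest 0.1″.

Δφ = 4.7″

sin φ = 0.674189, cos φ = 0.738559, sin λ = 0.999996, cos λ = 0.002878.
North component: ΔN = −sin φ cos λ·ΔX − sin φ sin λ·ΔY + cos φ·ΔZ = −(0.674189)(0.002878)(73.0) − (0.674189)(0.999996)(-393.4) + (0.738559)(-161.9) = 145.51 m.
1° of latitude spans πR/180 = 111177 m, so Δφ = 145.51 / 111177 × 3600 = 4.712″.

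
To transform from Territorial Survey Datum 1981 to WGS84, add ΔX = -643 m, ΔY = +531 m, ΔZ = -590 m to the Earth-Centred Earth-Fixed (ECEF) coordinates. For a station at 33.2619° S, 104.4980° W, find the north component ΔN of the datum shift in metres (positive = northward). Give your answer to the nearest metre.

ΔN = -687 m

At φ = -33.2619°, λ = -104.4980°: sin φ = -0.548467, cos φ = 0.836172, sin λ = -0.968156, cos λ = -0.250346.
ΔN = −sin φ cos λ·ΔX − sin φ sin λ·ΔY + cos φ·ΔZ = −(-0.548467)(-0.250346)(-643) − (-0.548467)(-0.968156)(531) + (0.836172)(-590) = -687.02 m.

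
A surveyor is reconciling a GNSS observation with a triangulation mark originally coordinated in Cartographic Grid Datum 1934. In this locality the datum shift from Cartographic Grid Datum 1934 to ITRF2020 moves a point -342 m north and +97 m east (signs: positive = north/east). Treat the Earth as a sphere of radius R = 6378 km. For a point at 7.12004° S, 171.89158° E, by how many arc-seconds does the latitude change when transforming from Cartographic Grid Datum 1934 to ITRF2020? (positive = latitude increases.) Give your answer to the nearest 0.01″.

On a sphere of radius R, 1 rad of latitude = R, so Δφ = ΔN / R = -342.0 / 6378000 = -5.3622e-05 rad = -11.060″.

Δφ = -11.06″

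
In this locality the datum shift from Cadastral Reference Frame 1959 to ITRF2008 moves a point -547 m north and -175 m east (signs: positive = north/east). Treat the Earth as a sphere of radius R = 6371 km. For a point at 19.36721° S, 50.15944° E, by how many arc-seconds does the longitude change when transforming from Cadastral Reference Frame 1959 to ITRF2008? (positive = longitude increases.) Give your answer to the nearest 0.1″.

Δλ = -6.0″

At latitude -19.36721°, cos φ = 0.943413.
One radian of longitude at latitude φ spans R cos φ, so Δλ = ΔE / (R cos φ) = -175.0 / (6371000 × 0.943413) = -2.9116e-05 rad = -6.006″.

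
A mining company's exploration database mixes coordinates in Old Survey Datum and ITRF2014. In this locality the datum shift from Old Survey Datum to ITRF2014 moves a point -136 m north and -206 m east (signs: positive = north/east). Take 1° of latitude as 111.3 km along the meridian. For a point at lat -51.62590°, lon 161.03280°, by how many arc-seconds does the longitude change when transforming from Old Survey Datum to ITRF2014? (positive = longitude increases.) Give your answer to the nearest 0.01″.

Δλ = -10.73″

At latitude -51.62590°, cos φ = 0.620793.
1° of longitude at this latitude = 111.3 × cos φ = 69.09 km, so Δλ = -206.0 / 69094.3 = -0.0029814° = -10.733″.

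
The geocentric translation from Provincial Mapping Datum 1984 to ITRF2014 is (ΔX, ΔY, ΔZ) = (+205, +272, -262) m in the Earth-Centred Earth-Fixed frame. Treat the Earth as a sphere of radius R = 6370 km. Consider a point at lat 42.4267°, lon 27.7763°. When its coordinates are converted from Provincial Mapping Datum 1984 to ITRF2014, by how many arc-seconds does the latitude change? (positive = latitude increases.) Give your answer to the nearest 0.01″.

Δφ = -12.99″

sin φ = 0.674646, cos φ = 0.738141, sin λ = 0.466021, cos λ = 0.884774.
North component: ΔN = −sin φ cos λ·ΔX − sin φ sin λ·ΔY + cos φ·ΔZ = −(0.674646)(0.884774)(205) − (0.674646)(0.466021)(272) + (0.738141)(-262) = -401.28 m.
1° of latitude spans πR/180 = 111177 m, so Δφ = -401.28 / 111177 × 3600 = -12.994″.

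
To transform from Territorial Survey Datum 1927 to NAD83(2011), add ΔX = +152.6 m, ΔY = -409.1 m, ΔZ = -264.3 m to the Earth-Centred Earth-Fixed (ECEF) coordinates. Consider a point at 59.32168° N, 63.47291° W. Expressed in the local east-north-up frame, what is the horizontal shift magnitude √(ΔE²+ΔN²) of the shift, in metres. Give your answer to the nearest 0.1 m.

The local east axis at (φ, λ) is (−sin λ, cos λ, 0), so ΔE = −sin(-63.47291°)·152.6 + cos(-63.47291°)·(-409.1) = -46.18 m.
The local north axis is (−sin φ cos λ, −sin φ sin λ, cos φ), giving ΔN = -58.616 − 314.804 − 134.850 = -508.27 m.
Horizontal magnitude = √(ΔE² + ΔN²) = √((-46.18)² + (-508.27)²) = 510.36 m.

510.4 m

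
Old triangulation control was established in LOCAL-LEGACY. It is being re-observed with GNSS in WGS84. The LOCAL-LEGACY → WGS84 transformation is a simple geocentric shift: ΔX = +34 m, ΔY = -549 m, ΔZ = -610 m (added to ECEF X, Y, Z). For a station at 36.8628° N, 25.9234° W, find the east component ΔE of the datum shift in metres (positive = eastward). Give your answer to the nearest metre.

The local east axis at (φ, λ) is (−sin λ, cos λ, 0), so ΔE = −sin(-25.9234°)·34 + cos(-25.9234°)·(-549) = -478.90 m.

ΔE = -479 m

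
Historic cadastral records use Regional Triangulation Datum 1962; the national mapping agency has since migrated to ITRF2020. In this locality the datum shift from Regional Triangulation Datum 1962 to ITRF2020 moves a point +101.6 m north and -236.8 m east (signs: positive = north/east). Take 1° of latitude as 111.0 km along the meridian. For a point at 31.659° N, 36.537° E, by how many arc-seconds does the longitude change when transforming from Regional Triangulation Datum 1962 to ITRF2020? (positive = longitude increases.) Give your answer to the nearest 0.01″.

At latitude 31.659°, cos φ = 0.851187.
1° of longitude at this latitude = 111.0 × cos φ = 94.48 km, so Δλ = -236.8 / 94481.7 = -0.0025063° = -9.023″.

Δλ = -9.02″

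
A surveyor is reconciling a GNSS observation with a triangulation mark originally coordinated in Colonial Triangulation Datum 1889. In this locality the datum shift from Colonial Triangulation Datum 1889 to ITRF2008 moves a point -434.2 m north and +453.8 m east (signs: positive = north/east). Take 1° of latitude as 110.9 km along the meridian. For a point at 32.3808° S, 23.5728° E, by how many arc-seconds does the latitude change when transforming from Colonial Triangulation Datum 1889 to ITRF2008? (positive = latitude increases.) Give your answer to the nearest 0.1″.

Δφ = -14.1″

1° of latitude = 110.9 km, so Δφ = -434.2 / 110900 = -0.0039152° = -14.095″.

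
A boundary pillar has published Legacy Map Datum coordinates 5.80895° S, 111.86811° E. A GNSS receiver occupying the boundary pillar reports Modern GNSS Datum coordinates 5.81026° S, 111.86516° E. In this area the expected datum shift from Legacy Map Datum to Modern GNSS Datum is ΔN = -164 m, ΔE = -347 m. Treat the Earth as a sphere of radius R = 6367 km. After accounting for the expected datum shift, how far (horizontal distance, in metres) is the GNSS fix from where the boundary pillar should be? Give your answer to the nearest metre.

28 m

Observed coordinate differences: Δφ = -0.00131°, Δλ = -0.00295°.
Converting to metres (1° lat = 111125 m, cos φ = 0.994865): observed ΔN = -145.6 m, observed ΔE = -326.1 m.
Subtracting the expected shift leaves a residual of -145.6 − (-164) = 18.4 m north and -326.1 − (-347) = 20.9 m east.
Residual distance = √(18.4² + 20.9²) = 27.8 m.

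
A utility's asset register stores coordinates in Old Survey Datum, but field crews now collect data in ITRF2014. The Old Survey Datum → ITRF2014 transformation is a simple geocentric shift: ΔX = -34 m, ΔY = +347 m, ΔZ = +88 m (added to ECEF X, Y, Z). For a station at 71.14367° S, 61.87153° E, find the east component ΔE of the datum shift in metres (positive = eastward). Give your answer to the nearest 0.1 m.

The local east axis at (φ, λ) is (−sin λ, cos λ, 0), so ΔE = −sin(61.87153°)·(-34) + cos(61.87153°)·347 = 193.58 m.

ΔE = 193.6 m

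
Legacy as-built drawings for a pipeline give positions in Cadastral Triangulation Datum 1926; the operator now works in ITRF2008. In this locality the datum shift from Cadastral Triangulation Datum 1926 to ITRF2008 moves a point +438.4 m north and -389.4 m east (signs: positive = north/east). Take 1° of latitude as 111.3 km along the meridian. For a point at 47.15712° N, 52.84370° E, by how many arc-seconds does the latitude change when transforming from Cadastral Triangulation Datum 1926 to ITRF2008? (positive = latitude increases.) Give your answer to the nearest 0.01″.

Δφ = 14.18″

1° of latitude = 111.3 km, so Δφ = 438.4 / 111300 = 0.0039389° = 14.180″.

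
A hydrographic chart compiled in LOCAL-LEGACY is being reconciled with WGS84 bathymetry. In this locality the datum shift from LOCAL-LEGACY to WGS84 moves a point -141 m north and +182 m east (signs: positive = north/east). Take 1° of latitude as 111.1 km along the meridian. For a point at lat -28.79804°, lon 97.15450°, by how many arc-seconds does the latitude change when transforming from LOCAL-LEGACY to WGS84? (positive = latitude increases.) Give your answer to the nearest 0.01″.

Δφ = -4.57″

1° of latitude = 111.1 km, so Δφ = -141.0 / 111100 = -0.0012691° = -4.569″.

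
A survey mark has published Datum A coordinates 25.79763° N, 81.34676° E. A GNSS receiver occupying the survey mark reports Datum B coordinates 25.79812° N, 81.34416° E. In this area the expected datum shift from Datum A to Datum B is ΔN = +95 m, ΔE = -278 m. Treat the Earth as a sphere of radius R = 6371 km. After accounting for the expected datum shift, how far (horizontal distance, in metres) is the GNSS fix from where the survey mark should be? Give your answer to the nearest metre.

Observed coordinate differences: Δφ = +0.00049°, Δλ = -0.00260°.
Converting to metres (1° lat = 111195 m, cos φ = 0.900337): observed ΔN = 54.5 m, observed ΔE = -260.3 m.
Subtracting the expected shift leaves a residual of 54.5 − (95) = -40.5 m north and -260.3 − (-278) = 17.7 m east.
Residual distance = √((-40.5)² + 17.7²) = 44.2 m.

44 m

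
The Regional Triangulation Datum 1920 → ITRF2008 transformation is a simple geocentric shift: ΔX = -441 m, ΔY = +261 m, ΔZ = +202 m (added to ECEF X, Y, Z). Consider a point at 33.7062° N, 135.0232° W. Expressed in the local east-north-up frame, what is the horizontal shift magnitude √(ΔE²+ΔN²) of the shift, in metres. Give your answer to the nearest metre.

506 m

The local east axis at (φ, λ) is (−sin λ, cos λ, 0), so ΔE = −sin(-135.0232°)·(-441) + cos(-135.0232°)·261 = -496.34 m.
The local north axis is (−sin φ cos λ, −sin φ sin λ, cos φ), giving ΔN = -173.118 + 102.374 + 168.043 = 97.30 m.
Horizontal magnitude = √(ΔE² + ΔN²) = √((-496.34)² + 97.30²) = 505.78 m.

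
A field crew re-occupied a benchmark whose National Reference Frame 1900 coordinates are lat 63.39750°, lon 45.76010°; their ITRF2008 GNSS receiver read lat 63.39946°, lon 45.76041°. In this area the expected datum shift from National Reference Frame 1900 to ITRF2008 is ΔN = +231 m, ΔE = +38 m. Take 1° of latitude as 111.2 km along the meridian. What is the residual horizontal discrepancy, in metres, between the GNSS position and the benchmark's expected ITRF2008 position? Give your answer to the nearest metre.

Observed coordinate differences: Δφ = +0.00196°, Δλ = +0.00031°.
Converting to metres (1° lat = 111200 m, cos φ = 0.447798): observed ΔN = 218.0 m, observed ΔE = 15.4 m.
Subtracting the expected shift leaves a residual of 218.0 − (231) = -13.0 m north and 15.4 − (38) = -22.6 m east.
Residual distance = √((-13.0)² + (-22.6)²) = 26.1 m.

26 m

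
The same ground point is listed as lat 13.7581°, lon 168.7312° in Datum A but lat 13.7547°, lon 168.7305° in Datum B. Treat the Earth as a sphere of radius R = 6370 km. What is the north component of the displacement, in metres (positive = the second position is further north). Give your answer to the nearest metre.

ΔN = -378 m

Δφ = 13.7547° − 13.7581° = -0.0034°; Δλ = 168.7305° − 168.7312° = -0.0007°.
1° along a meridian = πR/180 = 111177 m.
ΔN = Δφ × 111177 = -378.0 m; ΔE = Δλ × 111177 × cos(13.7581°) = -0.0007 × 111177 × 0.971308 = -75.6 m.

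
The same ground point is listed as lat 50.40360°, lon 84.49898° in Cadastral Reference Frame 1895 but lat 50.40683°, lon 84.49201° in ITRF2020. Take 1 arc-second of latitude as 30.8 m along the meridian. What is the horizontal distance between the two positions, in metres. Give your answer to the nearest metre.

609 m

Δφ = 50.40683° − 50.40360° = +0.00323°; Δλ = 84.49201° − 84.49898° = -0.00697°.
1° of latitude = 3600 × 30.80 = 110880 m.
ΔN = Δφ × 110880 = 358.1 m; ΔE = Δλ × 110880 × cos(50.40360°) = -0.00697 × 110880 × 0.637376 = -492.6 m.
Distance = √(ΔE² + ΔN²) = √((-492.6)² + 358.1²) = 609.0 m.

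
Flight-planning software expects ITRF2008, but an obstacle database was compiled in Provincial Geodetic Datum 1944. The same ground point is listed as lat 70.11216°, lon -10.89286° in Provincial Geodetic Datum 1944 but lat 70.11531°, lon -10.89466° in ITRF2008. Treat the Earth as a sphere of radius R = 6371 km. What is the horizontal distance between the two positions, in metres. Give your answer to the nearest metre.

357 m

Δφ = 70.11531° − 70.11216° = +0.00315°; Δλ = -10.89466° − -10.89286° = -0.00180°.
1° along a meridian = πR/180 = 111195 m.
ΔN = Δφ × 111195 = 350.3 m; ΔE = Δλ × 111195 × cos(70.11216°) = -0.00180 × 111195 × 0.340180 = -68.1 m.
Distance = √(ΔE² + ΔN²) = √((-68.1)² + 350.3²) = 356.8 m.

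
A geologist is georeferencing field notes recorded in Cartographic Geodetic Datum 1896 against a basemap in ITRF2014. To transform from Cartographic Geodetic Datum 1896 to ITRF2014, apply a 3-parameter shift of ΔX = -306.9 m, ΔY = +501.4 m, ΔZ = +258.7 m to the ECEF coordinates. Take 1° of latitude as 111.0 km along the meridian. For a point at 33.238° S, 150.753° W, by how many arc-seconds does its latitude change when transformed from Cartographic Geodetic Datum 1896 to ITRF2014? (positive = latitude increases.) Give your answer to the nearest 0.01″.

sin φ = -0.548118, cos φ = 0.836401, sin λ = -0.488576, cos λ = -0.872522.
North component: ΔN = −sin φ cos λ·ΔX − sin φ sin λ·ΔY + cos φ·ΔZ = −(-0.548118)(-0.872522)(-306.9) − (-0.548118)(-0.488576)(501.4) + (0.836401)(258.7) = 228.88 m.
1° of latitude spans 111000 m, so Δφ = 228.88 / 111000 × 3600 = 7.423″.

Δφ = 7.42″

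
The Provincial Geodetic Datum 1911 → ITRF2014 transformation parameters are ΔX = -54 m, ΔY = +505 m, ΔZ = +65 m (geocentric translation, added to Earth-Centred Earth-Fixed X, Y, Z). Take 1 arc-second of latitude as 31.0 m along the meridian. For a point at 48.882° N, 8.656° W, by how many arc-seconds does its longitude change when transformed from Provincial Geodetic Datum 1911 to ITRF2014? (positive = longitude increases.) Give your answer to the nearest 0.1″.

sin φ = 0.753357, cos φ = 0.657612, sin λ = -0.150502, cos λ = 0.988610.
East component: ΔE = −sin λ·ΔX + cos λ·ΔY = −(-0.150502)(-54) + (0.988610)(505) = 491.12 m.
1° of latitude spans 3600 × 31.00 = 111600 m; at latitude φ, 1° of longitude spans that × cos φ = 73389.5 m, so Δλ = 491.12 / 73389.5 × 3600 = 24.091″.

Δλ = 24.1″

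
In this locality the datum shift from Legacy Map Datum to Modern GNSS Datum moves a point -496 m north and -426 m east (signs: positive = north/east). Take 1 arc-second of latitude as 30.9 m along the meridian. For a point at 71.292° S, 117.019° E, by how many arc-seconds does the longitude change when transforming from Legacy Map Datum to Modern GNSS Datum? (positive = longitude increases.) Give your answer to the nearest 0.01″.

Δλ = -42.98″

At latitude -71.292°, cos φ = 0.320745.
1″ of longitude at this latitude = 30.90 × cos φ = 9.9110 m, so Δλ = -426.0 / 9.9110 = -42.982″.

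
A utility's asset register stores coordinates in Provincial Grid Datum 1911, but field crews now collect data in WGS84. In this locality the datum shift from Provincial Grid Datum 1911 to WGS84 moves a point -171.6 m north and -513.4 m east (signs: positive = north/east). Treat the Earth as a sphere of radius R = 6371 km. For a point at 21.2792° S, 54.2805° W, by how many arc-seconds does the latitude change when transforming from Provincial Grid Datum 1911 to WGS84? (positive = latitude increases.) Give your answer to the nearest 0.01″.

Δφ = -5.56″

On a sphere of radius R, 1 rad of latitude = R, so Δφ = ΔN / R = -171.6 / 6371000 = -2.6935e-05 rad = -5.556″.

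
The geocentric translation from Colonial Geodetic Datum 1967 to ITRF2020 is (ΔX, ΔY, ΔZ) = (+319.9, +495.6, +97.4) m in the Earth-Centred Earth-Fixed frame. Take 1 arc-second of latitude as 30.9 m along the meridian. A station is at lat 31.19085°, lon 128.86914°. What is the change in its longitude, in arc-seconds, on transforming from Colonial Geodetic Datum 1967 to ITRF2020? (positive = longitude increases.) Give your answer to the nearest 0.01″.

Δλ = -21.19″

sin φ = 0.517890, cos φ = 0.855447, sin λ = 0.778581, cos λ = -0.627544.
East component: ΔE = −sin λ·ΔX + cos λ·ΔY = −(0.778581)(319.9) + (-0.627544)(495.6) = -560.08 m.
1° of latitude spans 3600 × 30.90 = 111240 m; at latitude φ, 1° of longitude spans that × cos φ = 95159.9 m, so Δλ = -560.08 / 95159.9 × 3600 = -21.188″.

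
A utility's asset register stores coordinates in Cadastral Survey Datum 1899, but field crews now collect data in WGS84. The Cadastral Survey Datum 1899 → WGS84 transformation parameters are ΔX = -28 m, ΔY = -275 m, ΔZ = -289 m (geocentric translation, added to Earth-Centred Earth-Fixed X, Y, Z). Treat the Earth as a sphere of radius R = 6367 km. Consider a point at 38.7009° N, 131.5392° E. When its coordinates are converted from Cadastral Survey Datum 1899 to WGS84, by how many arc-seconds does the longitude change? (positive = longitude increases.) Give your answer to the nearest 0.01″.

sin φ = 0.625255, cos φ = 0.780421, sin λ = 0.748502, cos λ = -0.663132.
East component: ΔE = −sin λ·ΔX + cos λ·ΔY = −(0.748502)(-28) + (-0.663132)(-275) = 203.32 m.
1° of latitude spans πR/180 = 111125 m; at latitude φ, 1° of longitude spans that × cos φ = 86724.3 m, so Δλ = 203.32 / 86724.3 × 3600 = 8.440″.

Δλ = 8.44″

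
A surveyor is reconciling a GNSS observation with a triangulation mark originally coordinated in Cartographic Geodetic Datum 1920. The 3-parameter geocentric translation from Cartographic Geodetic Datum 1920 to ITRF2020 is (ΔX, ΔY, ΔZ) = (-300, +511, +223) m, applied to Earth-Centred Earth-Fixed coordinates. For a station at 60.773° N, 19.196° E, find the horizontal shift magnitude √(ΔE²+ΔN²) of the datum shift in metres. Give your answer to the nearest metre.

The local east axis at (φ, λ) is (−sin λ, cos λ, 0), so ΔE = −sin(19.196°)·(-300) + cos(19.196°)·511 = 581.23 m.
The local north axis is (−sin φ cos λ, −sin φ sin λ, cos φ), giving ΔN = 247.251 − 146.627 + 108.884 = 209.51 m.
Horizontal magnitude = √(ΔE² + ΔN²) = √(581.23² + 209.51²) = 617.83 m.

618 m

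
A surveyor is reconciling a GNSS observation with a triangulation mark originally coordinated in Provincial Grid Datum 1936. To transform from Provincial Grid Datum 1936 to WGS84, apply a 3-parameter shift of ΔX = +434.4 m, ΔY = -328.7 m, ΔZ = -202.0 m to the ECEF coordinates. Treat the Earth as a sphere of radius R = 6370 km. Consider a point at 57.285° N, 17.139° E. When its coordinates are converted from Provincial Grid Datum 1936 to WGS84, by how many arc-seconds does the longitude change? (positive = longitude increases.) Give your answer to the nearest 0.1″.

sin φ = 0.841369, cos φ = 0.540461, sin λ = 0.294691, cos λ = 0.955593.
East component: ΔE = −sin λ·ΔX + cos λ·ΔY = −(0.294691)(434.4) + (0.955593)(-328.7) = -442.12 m.
1° of latitude spans πR/180 = 111177 m; at latitude φ, 1° of longitude spans that × cos φ = 60087.0 m, so Δλ = -442.12 / 60087.0 × 3600 = -26.489″.

Δλ = -26.5″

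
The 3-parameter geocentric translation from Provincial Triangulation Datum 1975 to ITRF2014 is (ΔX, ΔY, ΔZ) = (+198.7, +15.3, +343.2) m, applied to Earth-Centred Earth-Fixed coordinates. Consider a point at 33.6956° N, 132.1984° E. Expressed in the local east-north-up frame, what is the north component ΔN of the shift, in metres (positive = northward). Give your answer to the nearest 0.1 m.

At φ = 33.6956°, λ = 132.1984°: sin φ = 0.554781, cos φ = 0.831997, sin λ = 0.740823, cos λ = -0.671700.
ΔN = −sin φ cos λ·ΔX − sin φ sin λ·ΔY + cos φ·ΔZ = −(0.554781)(-0.671700)(198.7) − (0.554781)(0.740823)(15.3) + (0.831997)(343.2) = 353.30 m.

ΔN = 353.3 m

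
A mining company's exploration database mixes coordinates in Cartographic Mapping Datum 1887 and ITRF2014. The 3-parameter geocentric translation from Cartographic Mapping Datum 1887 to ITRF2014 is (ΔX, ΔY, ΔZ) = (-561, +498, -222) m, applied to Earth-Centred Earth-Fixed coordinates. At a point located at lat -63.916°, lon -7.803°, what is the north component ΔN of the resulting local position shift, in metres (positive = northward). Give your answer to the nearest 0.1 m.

ΔN = -657.5 m

The local north axis is (−sin φ cos λ, −sin φ sin λ, cos φ), giving ΔN = -499.197 − 60.726 − 97.611 = -657.53 m.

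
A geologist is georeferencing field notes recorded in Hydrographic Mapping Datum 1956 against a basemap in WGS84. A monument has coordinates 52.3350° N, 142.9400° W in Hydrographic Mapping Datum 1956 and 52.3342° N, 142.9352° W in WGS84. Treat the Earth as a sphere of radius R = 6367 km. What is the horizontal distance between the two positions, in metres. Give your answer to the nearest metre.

Δφ = 52.3342° − 52.3350° = -0.0008°; Δλ = -142.9352° − -142.9400° = +0.0048°.
1° along a meridian = πR/180 = 111125 m.
ΔN = Δφ × 111125 = -88.9 m; ΔE = Δλ × 111125 × cos(52.3350°) = +0.0048 × 111125 × 0.611044 = 325.9 m.
Distance = √(ΔE² + ΔN²) = √(325.9² + (-88.9)²) = 337.8 m.

338 m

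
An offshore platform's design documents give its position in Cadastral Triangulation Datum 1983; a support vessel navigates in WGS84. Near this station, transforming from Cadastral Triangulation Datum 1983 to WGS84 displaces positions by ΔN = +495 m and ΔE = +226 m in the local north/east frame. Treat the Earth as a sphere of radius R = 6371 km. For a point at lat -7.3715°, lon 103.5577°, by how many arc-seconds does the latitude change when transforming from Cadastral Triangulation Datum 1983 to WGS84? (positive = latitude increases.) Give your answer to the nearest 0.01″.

On a sphere of radius R, 1 rad of latitude = R, so Δφ = ΔN / R = 495.0 / 6371000 = 7.7696e-05 rad = 16.026″.

Δφ = 16.03″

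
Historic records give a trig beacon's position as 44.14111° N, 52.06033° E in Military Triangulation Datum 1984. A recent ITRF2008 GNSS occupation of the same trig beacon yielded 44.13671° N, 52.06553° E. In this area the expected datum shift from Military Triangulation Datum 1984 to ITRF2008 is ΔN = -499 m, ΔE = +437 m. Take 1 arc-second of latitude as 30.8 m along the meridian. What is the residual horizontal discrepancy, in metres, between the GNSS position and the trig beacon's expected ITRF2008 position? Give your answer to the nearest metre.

Observed coordinate differences: Δφ = -0.00440°, Δλ = +0.00520°.
Converting to metres (1° lat = 110880 m, cos φ = 0.717627): observed ΔN = -487.9 m, observed ΔE = 413.8 m.
Subtracting the expected shift leaves a residual of -487.9 − (-499) = 11.1 m north and 413.8 − (437) = -23.2 m east.
Residual distance = √(11.1² + (-23.2)²) = 25.8 m.

26 m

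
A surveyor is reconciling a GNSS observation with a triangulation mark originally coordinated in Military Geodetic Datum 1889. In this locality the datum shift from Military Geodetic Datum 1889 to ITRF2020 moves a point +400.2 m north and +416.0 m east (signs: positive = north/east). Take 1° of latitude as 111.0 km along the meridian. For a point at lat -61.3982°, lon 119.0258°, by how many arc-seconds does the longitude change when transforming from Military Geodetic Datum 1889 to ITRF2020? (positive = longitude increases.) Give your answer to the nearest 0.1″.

At latitude -61.3982°, cos φ = 0.478719.
1° of longitude at this latitude = 111.0 × cos φ = 53.14 km, so Δλ = 416.0 / 53137.9 = 0.0078287° = 28.183″.

Δλ = 28.2″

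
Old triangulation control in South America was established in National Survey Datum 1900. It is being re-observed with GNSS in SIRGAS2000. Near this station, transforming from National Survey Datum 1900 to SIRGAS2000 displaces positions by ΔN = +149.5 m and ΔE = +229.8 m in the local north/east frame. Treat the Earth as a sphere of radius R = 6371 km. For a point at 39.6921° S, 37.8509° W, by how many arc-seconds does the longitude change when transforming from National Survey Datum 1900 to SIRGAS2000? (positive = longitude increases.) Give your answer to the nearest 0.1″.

Δλ = 9.7″

At latitude -39.6921°, cos φ = 0.769488.
One radian of longitude at latitude φ spans R cos φ, so Δλ = ΔE / (R cos φ) = 229.8 / (6371000 × 0.769488) = 4.6875e-05 rad = 9.669″.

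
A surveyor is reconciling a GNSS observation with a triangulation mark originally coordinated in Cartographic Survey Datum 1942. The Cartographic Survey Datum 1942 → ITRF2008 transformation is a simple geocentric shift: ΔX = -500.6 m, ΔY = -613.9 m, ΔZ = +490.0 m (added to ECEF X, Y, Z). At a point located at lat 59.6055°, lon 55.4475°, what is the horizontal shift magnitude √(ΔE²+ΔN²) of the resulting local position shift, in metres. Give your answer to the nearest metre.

The local east axis at (φ, λ) is (−sin λ, cos λ, 0), so ΔE = −sin(55.4475°)·(-500.6) + cos(55.4475°)·(-613.9) = 64.12 m.
The local north axis is (−sin φ cos λ, −sin φ sin λ, cos φ), giving ΔN = 244.899 + 436.122 + 247.916 = 928.94 m.
Horizontal magnitude = √(ΔE² + ΔN²) = √(64.12² + 928.94²) = 931.15 m.

931 m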